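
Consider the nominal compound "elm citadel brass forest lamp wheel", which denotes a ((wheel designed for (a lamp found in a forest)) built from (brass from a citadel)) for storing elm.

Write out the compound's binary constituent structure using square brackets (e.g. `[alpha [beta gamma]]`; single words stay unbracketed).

At the top level: head "wheel" (specifically "citadel brass forest lamp wheel"); modifier "elm".
Inside "citadel brass forest lamp wheel": head "wheel" (specifically "forest lamp wheel"), modifier "citadel brass".
Inside "citadel brass": head "brass", modifier "citadel".
Inside "forest lamp wheel": head "wheel", modifier "forest lamp".
Inside "forest lamp": head "lamp", modifier "forest".
Putting it together: [elm [[citadel brass] [[forest lamp] wheel]]].

[elm [[citadel brass] [[forest lamp] wheel]]]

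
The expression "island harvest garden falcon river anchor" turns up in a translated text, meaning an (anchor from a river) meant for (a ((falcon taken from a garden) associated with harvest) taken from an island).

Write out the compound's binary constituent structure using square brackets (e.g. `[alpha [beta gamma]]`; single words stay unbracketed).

[[island [harvest [garden falcon]]] [river anchor]]

The outermost head in the paraphrase is "anchor" (specifically "river anchor"), modified by "island harvest garden falcon".
Inside "island harvest garden falcon": head "falcon" (specifically "harvest garden falcon"), modifier "island".
Inside "harvest garden falcon": head "falcon" (specifically "garden falcon"), modifier "harvest".
Inside "garden falcon": head "falcon", modifier "garden".
Inside "river anchor": head "anchor", modifier "river".
Assembled: [[island [harvest [garden falcon]]] [river anchor]].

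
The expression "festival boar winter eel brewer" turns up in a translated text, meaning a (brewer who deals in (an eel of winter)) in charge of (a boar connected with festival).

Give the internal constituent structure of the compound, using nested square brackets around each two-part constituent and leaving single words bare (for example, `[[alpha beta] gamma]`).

The outermost head in the paraphrase is "brewer" (specifically "winter eel brewer"), modified by "festival boar".
"festival boar" → head "boar", modifier "festival".
"winter eel brewer" → head "brewer", modifier "winter eel".
"winter eel" → head "eel", modifier "winter".
Assembled: [[festival boar] [[winter eel] brewer]].

[[festival boar] [[winter eel] brewer]]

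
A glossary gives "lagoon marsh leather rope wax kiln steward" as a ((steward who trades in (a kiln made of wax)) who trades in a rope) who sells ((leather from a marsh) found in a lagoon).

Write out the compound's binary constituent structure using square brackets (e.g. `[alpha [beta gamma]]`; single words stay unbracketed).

At the top level: head "steward" (specifically "rope wax kiln steward"); modifier "lagoon marsh leather".
Inside "lagoon marsh leather": head "leather" (specifically "marsh leather"), modifier "lagoon".
Inside "marsh leather": head "leather", modifier "marsh".
Inside "rope wax kiln steward": head "steward" (specifically "wax kiln steward"), modifier "rope".
Inside "wax kiln steward": head "steward", modifier "wax kiln".
Inside "wax kiln": head "kiln", modifier "wax".
So the structure is [[lagoon [marsh leather]] [rope [[wax kiln] steward]]].

[[lagoon [marsh leather]] [rope [[wax kiln] steward]]]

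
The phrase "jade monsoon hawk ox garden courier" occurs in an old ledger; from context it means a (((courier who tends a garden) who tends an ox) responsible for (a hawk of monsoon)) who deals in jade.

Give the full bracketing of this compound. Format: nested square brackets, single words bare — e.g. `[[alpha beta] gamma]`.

[jade [[monsoon hawk] [ox [garden courier]]]]

Overall it is a kind of courier (specifically "monsoon hawk ox garden courier"); the modifier is "jade".
Inside "monsoon hawk ox garden courier": head "courier" (specifically "ox garden courier"), modifier "monsoon hawk".
Inside "monsoon hawk": head "hawk", modifier "monsoon".
Inside "ox garden courier": head "courier" (specifically "garden courier"), modifier "ox".
Inside "garden courier": head "courier", modifier "garden".
So the structure is [jade [[monsoon hawk] [ox [garden courier]]]].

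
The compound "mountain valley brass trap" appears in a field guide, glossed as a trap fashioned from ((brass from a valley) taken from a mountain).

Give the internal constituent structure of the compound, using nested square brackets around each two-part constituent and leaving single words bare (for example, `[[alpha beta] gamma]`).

Whole compound: head "trap", modifier "mountain valley brass".
Inside "mountain valley brass": head "brass" (specifically "valley brass"), modifier "mountain".
Inside "valley brass": head "brass", modifier "valley".
So the structure is [[mountain [valley brass]] trap].

[[mountain [valley brass]] trap]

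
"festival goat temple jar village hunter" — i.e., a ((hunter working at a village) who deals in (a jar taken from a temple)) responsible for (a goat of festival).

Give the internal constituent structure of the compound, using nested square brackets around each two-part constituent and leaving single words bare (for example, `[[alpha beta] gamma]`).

[[festival goat] [[temple jar] [village hunter]]]

Whole compound: head "hunter" (specifically "temple jar village hunter"), modifier "festival goat".
Inside "festival goat": head "goat", modifier "festival".
Inside "temple jar village hunter": head "hunter" (specifically "village hunter"), modifier "temple jar".
Inside "temple jar": head "jar", modifier "temple".
Inside "village hunter": head "hunter", modifier "village".
Putting it together: [[festival goat] [[temple jar] [village hunter]]].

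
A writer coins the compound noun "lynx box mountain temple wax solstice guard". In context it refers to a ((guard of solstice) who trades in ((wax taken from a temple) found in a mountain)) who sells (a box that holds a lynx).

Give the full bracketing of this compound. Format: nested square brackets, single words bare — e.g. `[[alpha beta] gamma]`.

[[lynx box] [[mountain [temple wax]] [solstice guard]]]

At the top level: head "guard" (specifically "mountain temple wax solstice guard"); modifier "lynx box".
Inside "lynx box": head "box", modifier "lynx".
Inside "mountain temple wax solstice guard": head "guard" (specifically "solstice guard"), modifier "mountain temple wax".
Inside "mountain temple wax": head "wax" (specifically "temple wax"), modifier "mountain".
Inside "temple wax": head "wax", modifier "temple".
Inside "solstice guard": head "guard", modifier "solstice".
Assembled: [[lynx box] [[mountain [temple wax]] [solstice guard]]].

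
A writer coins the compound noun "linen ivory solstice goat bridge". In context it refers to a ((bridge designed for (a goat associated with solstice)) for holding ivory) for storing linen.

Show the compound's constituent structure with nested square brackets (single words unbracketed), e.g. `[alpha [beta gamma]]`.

Overall it is a kind of bridge (specifically "ivory solstice goat bridge"); the modifier is "linen".
Inside "ivory solstice goat bridge": head "bridge" (specifically "solstice goat bridge"), modifier "ivory".
Inside "solstice goat bridge": head "bridge", modifier "solstice goat".
Inside "solstice goat": head "goat", modifier "solstice".
Putting it together: [linen [ivory [[solstice goat] bridge]]].

[linen [ivory [[solstice goat] bridge]]]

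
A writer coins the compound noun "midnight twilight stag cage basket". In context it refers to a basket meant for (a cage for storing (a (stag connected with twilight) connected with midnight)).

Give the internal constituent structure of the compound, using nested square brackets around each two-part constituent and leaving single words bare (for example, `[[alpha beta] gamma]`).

[[[midnight [twilight stag]] cage] basket]

The outermost head in the paraphrase is "basket", modified by "midnight twilight stag cage".
"midnight twilight stag cage" → head "cage", modifier "midnight twilight stag".
"midnight twilight stag" → head "stag" (specifically "twilight stag"), modifier "midnight".
"twilight stag" → head "stag", modifier "twilight".
Putting it together: [[[midnight [twilight stag]] cage] basket].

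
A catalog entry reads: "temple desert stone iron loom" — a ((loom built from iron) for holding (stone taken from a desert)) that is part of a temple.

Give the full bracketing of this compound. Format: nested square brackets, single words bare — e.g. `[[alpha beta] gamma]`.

The outermost head in the paraphrase is "loom" (specifically "desert stone iron loom"), modified by "temple".
Within "desert stone iron loom", the head is "loom" (specifically "iron loom") and the modifier is "desert stone".
Within "desert stone", the head is "stone" and the modifier is "desert".
Within "iron loom", the head is "loom" and the modifier is "iron".
Assembled: [temple [[desert stone] [iron loom]]].

[temple [[desert stone] [iron loom]]]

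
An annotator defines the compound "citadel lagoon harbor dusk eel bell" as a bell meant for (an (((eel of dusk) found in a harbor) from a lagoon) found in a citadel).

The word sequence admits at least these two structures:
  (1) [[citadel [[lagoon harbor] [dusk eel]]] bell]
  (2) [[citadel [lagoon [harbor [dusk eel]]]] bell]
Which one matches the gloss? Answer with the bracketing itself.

[[citadel [lagoon [harbor [dusk eel]]]] bell]

The paraphrase's head is the "bell" part ("bell"); its modifier is "citadel lagoon harbor dusk eel".
That top-level split, carried through the inner groups, gives [[citadel [lagoon [harbor [dusk eel]]]] bell].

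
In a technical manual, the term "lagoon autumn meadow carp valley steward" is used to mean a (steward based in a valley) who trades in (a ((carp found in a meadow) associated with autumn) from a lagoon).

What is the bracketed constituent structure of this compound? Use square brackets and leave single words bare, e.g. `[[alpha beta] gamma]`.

[[lagoon [autumn [meadow carp]]] [valley steward]]

Whole compound: head "steward" (specifically "valley steward"), modifier "lagoon autumn meadow carp".
"lagoon autumn meadow carp" → head "carp" (specifically "autumn meadow carp"), modifier "lagoon".
"autumn meadow carp" → head "carp" (specifically "meadow carp"), modifier "autumn".
"meadow carp" → head "carp", modifier "meadow".
"valley steward" → head "steward", modifier "valley".
Putting it together: [[lagoon [autumn [meadow carp]]] [valley steward]].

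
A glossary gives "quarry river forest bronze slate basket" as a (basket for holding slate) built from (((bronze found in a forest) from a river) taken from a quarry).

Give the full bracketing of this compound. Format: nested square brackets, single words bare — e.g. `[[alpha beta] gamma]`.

Whole compound: head "basket" (specifically "slate basket"), modifier "quarry river forest bronze".
Within "quarry river forest bronze", the head is "bronze" (specifically "river forest bronze") and the modifier is "quarry".
Within "river forest bronze", the head is "bronze" (specifically "forest bronze") and the modifier is "river".
Within "forest bronze", the head is "bronze" and the modifier is "forest".
Within "slate basket", the head is "basket" and the modifier is "slate".
Putting it together: [[quarry [river [forest bronze]]] [slate basket]].

[[quarry [river [forest bronze]]] [slate basket]]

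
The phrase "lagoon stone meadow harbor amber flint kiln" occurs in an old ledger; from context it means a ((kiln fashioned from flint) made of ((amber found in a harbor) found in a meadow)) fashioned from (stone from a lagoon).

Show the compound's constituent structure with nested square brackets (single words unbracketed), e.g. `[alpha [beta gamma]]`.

[[lagoon stone] [[meadow [harbor amber]] [flint kiln]]]

Overall it is a kind of kiln (specifically "meadow harbor amber flint kiln"); the modifier is "lagoon stone".
Within "lagoon stone", the head is "stone" and the modifier is "lagoon".
Within "meadow harbor amber flint kiln", the head is "kiln" (specifically "flint kiln") and the modifier is "meadow harbor amber".
Within "meadow harbor amber", the head is "amber" (specifically "harbor amber") and the modifier is "meadow".
Within "harbor amber", the head is "amber" and the modifier is "harbor".
Within "flint kiln", the head is "kiln" and the modifier is "flint".
Putting it together: [[lagoon stone] [[meadow [harbor amber]] [flint kiln]]].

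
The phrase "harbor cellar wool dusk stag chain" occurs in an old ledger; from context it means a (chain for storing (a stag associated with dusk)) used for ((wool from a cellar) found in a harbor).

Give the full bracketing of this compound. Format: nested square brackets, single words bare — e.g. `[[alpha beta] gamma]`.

At the top level: head "chain" (specifically "dusk stag chain"); modifier "harbor cellar wool".
Within "harbor cellar wool", the head is "wool" (specifically "cellar wool") and the modifier is "harbor".
Within "cellar wool", the head is "wool" and the modifier is "cellar".
Within "dusk stag chain", the head is "chain" and the modifier is "dusk stag".
Within "dusk stag", the head is "stag" and the modifier is "dusk".
Putting it together: [[harbor [cellar wool]] [[dusk stag] chain]].

[[harbor [cellar wool]] [[dusk stag] chain]]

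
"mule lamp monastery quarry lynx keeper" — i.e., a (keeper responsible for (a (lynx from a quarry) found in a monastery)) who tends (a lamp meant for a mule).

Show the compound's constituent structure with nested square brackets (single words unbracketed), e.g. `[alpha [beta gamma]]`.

The outermost head in the paraphrase is "keeper" (specifically "monastery quarry lynx keeper"), modified by "mule lamp".
Inside "mule lamp": head "lamp", modifier "mule".
Inside "monastery quarry lynx keeper": head "keeper", modifier "monastery quarry lynx".
Inside "monastery quarry lynx": head "lynx" (specifically "quarry lynx"), modifier "monastery".
Inside "quarry lynx": head "lynx", modifier "quarry".
Putting it together: [[mule lamp] [[monastery [quarry lynx]] keeper]].

[[mule lamp] [[monastery [quarry lynx]] keeper]]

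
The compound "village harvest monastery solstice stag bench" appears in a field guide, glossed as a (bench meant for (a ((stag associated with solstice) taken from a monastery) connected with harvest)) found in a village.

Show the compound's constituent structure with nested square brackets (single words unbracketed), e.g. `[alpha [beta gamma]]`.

Whole compound: head "bench" (specifically "harvest monastery solstice stag bench"), modifier "village".
Within "harvest monastery solstice stag bench", the head is "bench" and the modifier is "harvest monastery solstice stag".
Within "harvest monastery solstice stag", the head is "stag" (specifically "monastery solstice stag") and the modifier is "harvest".
Within "monastery solstice stag", the head is "stag" (specifically "solstice stag") and the modifier is "monastery".
Within "solstice stag", the head is "stag" and the modifier is "solstice".
So the structure is [village [[harvest [monastery [solstice stag]]] bench]].

[village [[harvest [monastery [solstice stag]]] bench]]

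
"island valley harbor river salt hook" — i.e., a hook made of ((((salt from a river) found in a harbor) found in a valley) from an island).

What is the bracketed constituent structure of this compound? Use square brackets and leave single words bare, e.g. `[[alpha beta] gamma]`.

Overall it is a kind of hook; the modifier is "island valley harbor river salt".
Inside "island valley harbor river salt": head "salt" (specifically "valley harbor river salt"), modifier "island".
Inside "valley harbor river salt": head "salt" (specifically "harbor river salt"), modifier "valley".
Inside "harbor river salt": head "salt" (specifically "river salt"), modifier "harbor".
Inside "river salt": head "salt", modifier "river".
So the structure is [[island [valley [harbor [river salt]]]] hook].

[[island [valley [harbor [river salt]]]] hook]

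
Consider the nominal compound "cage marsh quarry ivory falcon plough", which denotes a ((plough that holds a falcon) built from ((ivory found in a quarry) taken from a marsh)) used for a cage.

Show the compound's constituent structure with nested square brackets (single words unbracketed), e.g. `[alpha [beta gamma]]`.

The outermost head in the paraphrase is "plough" (specifically "marsh quarry ivory falcon plough"), modified by "cage".
Inside "marsh quarry ivory falcon plough": head "plough" (specifically "falcon plough"), modifier "marsh quarry ivory".
Inside "marsh quarry ivory": head "ivory" (specifically "quarry ivory"), modifier "marsh".
Inside "quarry ivory": head "ivory", modifier "quarry".
Inside "falcon plough": head "plough", modifier "falcon".
Assembled: [cage [[marsh [quarry ivory]] [falcon plough]]].

[cage [[marsh [quarry ivory]] [falcon plough]]]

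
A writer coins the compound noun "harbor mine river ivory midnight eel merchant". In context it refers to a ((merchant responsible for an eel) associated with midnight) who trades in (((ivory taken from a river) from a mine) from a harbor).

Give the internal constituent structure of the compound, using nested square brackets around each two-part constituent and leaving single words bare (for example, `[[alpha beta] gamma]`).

[[harbor [mine [river ivory]]] [midnight [eel merchant]]]

At the top level: head "merchant" (specifically "midnight eel merchant"); modifier "harbor mine river ivory".
Inside "harbor mine river ivory": head "ivory" (specifically "mine river ivory"), modifier "harbor".
Inside "mine river ivory": head "ivory" (specifically "river ivory"), modifier "mine".
Inside "river ivory": head "ivory", modifier "river".
Inside "midnight eel merchant": head "merchant" (specifically "eel merchant"), modifier "midnight".
Inside "eel merchant": head "merchant", modifier "eel".
Assembled: [[harbor [mine [river ivory]]] [midnight [eel merchant]]].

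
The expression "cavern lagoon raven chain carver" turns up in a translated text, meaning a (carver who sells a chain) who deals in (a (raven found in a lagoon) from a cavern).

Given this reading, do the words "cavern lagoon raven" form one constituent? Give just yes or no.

yes

The paraphrase groups the words so that "cavern lagoon raven" is one unit: it corresponds to a single parenthesized sub-phrase.
The full structure is [[cavern [lagoon raven]] [chain carver]], in which [cavern lagoon raven] is a constituent.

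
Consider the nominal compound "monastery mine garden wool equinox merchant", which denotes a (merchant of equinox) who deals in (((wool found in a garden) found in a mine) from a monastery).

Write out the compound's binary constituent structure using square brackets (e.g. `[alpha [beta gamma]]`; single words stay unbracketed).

Whole compound: head "merchant" (specifically "equinox merchant"), modifier "monastery mine garden wool".
"monastery mine garden wool" → head "wool" (specifically "mine garden wool"), modifier "monastery".
"mine garden wool" → head "wool" (specifically "garden wool"), modifier "mine".
"garden wool" → head "wool", modifier "garden".
"equinox merchant" → head "merchant", modifier "equinox".
Putting it together: [[monastery [mine [garden wool]]] [equinox merchant]].

[[monastery [mine [garden wool]]] [equinox merchant]]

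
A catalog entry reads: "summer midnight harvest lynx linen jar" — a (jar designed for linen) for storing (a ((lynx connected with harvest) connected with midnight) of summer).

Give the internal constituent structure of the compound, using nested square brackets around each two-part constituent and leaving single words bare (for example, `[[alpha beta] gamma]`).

The outermost head in the paraphrase is "jar" (specifically "linen jar"), modified by "summer midnight harvest lynx".
Inside "summer midnight harvest lynx": head "lynx" (specifically "midnight harvest lynx"), modifier "summer".
Inside "midnight harvest lynx": head "lynx" (specifically "harvest lynx"), modifier "midnight".
Inside "harvest lynx": head "lynx", modifier "harvest".
Inside "linen jar": head "jar", modifier "linen".
Assembled: [[summer [midnight [harvest lynx]]] [linen jar]].

[[summer [midnight [harvest lynx]]] [linen jar]]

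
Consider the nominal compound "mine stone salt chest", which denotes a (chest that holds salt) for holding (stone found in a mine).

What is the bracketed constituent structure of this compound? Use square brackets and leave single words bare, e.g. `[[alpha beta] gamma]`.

Overall it is a kind of chest (specifically "salt chest"); the modifier is "mine stone".
"mine stone" → head "stone", modifier "mine".
"salt chest" → head "chest", modifier "salt".
Assembled: [[mine stone] [salt chest]].

[[mine stone] [salt chest]]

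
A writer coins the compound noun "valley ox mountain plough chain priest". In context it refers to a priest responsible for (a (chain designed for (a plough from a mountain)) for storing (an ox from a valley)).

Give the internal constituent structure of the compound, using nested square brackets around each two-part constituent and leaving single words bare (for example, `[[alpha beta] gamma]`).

[[[valley ox] [[mountain plough] chain]] priest]

Whole compound: head "priest", modifier "valley ox mountain plough chain".
Within "valley ox mountain plough chain", the head is "chain" (specifically "mountain plough chain") and the modifier is "valley ox".
Within "valley ox", the head is "ox" and the modifier is "valley".
Within "mountain plough chain", the head is "chain" and the modifier is "mountain plough".
Within "mountain plough", the head is "plough" and the modifier is "mountain".
Putting it together: [[[valley ox] [[mountain plough] chain]] priest].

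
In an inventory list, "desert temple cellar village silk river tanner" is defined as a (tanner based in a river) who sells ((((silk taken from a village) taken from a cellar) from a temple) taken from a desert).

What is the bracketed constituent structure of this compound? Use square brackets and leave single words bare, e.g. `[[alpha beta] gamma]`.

[[desert [temple [cellar [village silk]]]] [river tanner]]

At the top level: head "tanner" (specifically "river tanner"); modifier "desert temple cellar village silk".
Within "desert temple cellar village silk", the head is "silk" (specifically "temple cellar village silk") and the modifier is "desert".
Within "temple cellar village silk", the head is "silk" (specifically "cellar village silk") and the modifier is "temple".
Within "cellar village silk", the head is "silk" (specifically "village silk") and the modifier is "cellar".
Within "village silk", the head is "silk" and the modifier is "village".
Within "river tanner", the head is "tanner" and the modifier is "river".
Assembled: [[desert [temple [cellar [village silk]]]] [river tanner]].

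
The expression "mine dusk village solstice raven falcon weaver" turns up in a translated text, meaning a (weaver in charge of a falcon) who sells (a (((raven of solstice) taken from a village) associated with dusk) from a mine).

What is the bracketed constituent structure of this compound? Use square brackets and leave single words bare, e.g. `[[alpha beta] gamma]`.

Whole compound: head "weaver" (specifically "falcon weaver"), modifier "mine dusk village solstice raven".
Within "mine dusk village solstice raven", the head is "raven" (specifically "dusk village solstice raven") and the modifier is "mine".
Within "dusk village solstice raven", the head is "raven" (specifically "village solstice raven") and the modifier is "dusk".
Within "village solstice raven", the head is "raven" (specifically "solstice raven") and the modifier is "village".
Within "solstice raven", the head is "raven" and the modifier is "solstice".
Within "falcon weaver", the head is "weaver" and the modifier is "falcon".
Assembled: [[mine [dusk [village [solstice raven]]]] [falcon weaver]].

[[mine [dusk [village [solstice raven]]]] [falcon weaver]]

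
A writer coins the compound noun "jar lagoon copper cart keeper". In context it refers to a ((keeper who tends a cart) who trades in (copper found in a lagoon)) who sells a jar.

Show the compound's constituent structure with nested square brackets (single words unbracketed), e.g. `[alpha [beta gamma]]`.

[jar [[lagoon copper] [cart keeper]]]

Whole compound: head "keeper" (specifically "lagoon copper cart keeper"), modifier "jar".
Inside "lagoon copper cart keeper": head "keeper" (specifically "cart keeper"), modifier "lagoon copper".
Inside "lagoon copper": head "copper", modifier "lagoon".
Inside "cart keeper": head "keeper", modifier "cart".
So the structure is [jar [[lagoon copper] [cart keeper]]].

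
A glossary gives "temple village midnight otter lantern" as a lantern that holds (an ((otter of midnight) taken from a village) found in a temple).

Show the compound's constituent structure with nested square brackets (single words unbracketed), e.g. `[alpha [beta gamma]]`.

[[temple [village [midnight otter]]] lantern]

Whole compound: head "lantern", modifier "temple village midnight otter".
"temple village midnight otter" → head "otter" (specifically "village midnight otter"), modifier "temple".
"village midnight otter" → head "otter" (specifically "midnight otter"), modifier "village".
"midnight otter" → head "otter", modifier "midnight".
Assembled: [[temple [village [midnight otter]]] lantern].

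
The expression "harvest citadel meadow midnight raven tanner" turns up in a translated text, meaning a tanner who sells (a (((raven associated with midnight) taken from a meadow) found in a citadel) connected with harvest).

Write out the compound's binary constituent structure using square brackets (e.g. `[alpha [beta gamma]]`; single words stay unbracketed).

[[harvest [citadel [meadow [midnight raven]]]] tanner]

At the top level: head "tanner"; modifier "harvest citadel meadow midnight raven".
Within "harvest citadel meadow midnight raven", the head is "raven" (specifically "citadel meadow midnight raven") and the modifier is "harvest".
Within "citadel meadow midnight raven", the head is "raven" (specifically "meadow midnight raven") and the modifier is "citadel".
Within "meadow midnight raven", the head is "raven" (specifically "midnight raven") and the modifier is "meadow".
Within "midnight raven", the head is "raven" and the modifier is "midnight".
Assembled: [[harvest [citadel [meadow [midnight raven]]]] tanner].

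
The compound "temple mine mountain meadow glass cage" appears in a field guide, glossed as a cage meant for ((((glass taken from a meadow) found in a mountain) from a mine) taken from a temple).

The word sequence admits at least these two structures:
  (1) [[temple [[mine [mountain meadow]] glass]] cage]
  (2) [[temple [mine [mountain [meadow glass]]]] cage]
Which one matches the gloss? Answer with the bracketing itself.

The paraphrase's head is the "cage" part ("cage"); its modifier is "temple mine mountain meadow glass".
That top-level split, carried through the inner groups, gives [[temple [mine [mountain [meadow glass]]]] cage].

[[temple [mine [mountain [meadow glass]]]] cage]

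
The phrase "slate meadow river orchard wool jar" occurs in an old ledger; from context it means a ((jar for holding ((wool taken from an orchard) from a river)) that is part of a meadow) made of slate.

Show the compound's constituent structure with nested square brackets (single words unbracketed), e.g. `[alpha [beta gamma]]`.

[slate [meadow [[river [orchard wool]] jar]]]

At the top level: head "jar" (specifically "meadow river orchard wool jar"); modifier "slate".
Within "meadow river orchard wool jar", the head is "jar" (specifically "river orchard wool jar") and the modifier is "meadow".
Within "river orchard wool jar", the head is "jar" and the modifier is "river orchard wool".
Within "river orchard wool", the head is "wool" (specifically "orchard wool") and the modifier is "river".
Within "orchard wool", the head is "wool" and the modifier is "orchard".
So the structure is [slate [meadow [[river [orchard wool]] jar]]].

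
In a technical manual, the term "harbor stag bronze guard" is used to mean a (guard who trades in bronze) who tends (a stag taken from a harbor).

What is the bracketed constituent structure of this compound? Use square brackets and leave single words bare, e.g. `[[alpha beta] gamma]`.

Whole compound: head "guard" (specifically "bronze guard"), modifier "harbor stag".
Inside "harbor stag": head "stag", modifier "harbor".
Inside "bronze guard": head "guard", modifier "bronze".
Putting it together: [[harbor stag] [bronze guard]].

[[harbor stag] [bronze guard]]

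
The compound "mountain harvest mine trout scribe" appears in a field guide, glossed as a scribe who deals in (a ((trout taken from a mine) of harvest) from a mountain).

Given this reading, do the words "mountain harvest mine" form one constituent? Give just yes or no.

The top-level split is [mountain harvest mine trout] [scribe]; the full structure is [[mountain [harvest [mine trout]]] scribe].
"mountain harvest mine" straddles a constituent boundary, so it is not a single unit.

no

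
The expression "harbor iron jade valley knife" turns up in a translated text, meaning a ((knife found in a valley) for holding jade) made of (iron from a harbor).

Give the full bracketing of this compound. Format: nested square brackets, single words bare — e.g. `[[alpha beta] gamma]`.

Overall it is a kind of knife (specifically "jade valley knife"); the modifier is "harbor iron".
Within "harbor iron", the head is "iron" and the modifier is "harbor".
Within "jade valley knife", the head is "knife" (specifically "valley knife") and the modifier is "jade".
Within "valley knife", the head is "knife" and the modifier is "valley".
Assembled: [[harbor iron] [jade [valley knife]]].

[[harbor iron] [jade [valley knife]]]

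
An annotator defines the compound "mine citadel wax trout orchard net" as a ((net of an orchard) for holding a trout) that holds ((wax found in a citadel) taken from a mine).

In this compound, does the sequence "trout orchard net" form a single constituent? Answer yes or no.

yes

The paraphrase groups the words so that "trout orchard net" is one unit: it corresponds to a single parenthesized sub-phrase.
The full structure is [[mine [citadel wax]] [trout [orchard net]]], in which [trout orchard net] is a constituent.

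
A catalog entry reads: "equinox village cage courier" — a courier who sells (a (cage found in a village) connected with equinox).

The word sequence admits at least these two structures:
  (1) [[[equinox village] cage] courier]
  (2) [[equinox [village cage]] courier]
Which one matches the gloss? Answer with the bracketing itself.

The paraphrase's head is the "courier" part ("courier"); its modifier is "equinox village cage".
That top-level split, carried through the inner groups, gives [[equinox [village cage]] courier].

[[equinox [village cage]] courier]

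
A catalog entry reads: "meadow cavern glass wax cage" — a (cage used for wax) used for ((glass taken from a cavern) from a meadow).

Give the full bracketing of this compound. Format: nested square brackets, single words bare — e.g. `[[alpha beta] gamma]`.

The outermost head in the paraphrase is "cage" (specifically "wax cage"), modified by "meadow cavern glass".
"meadow cavern glass" → head "glass" (specifically "cavern glass"), modifier "meadow".
"cavern glass" → head "glass", modifier "cavern".
"wax cage" → head "cage", modifier "wax".
So the structure is [[meadow [cavern glass]] [wax cage]].

[[meadow [cavern glass]] [wax cage]]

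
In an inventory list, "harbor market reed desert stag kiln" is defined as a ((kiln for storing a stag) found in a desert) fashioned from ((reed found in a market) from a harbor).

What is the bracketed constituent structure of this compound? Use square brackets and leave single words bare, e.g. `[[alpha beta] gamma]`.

[[harbor [market reed]] [desert [stag kiln]]]

At the top level: head "kiln" (specifically "desert stag kiln"); modifier "harbor market reed".
Within "harbor market reed", the head is "reed" (specifically "market reed") and the modifier is "harbor".
Within "market reed", the head is "reed" and the modifier is "market".
Within "desert stag kiln", the head is "kiln" (specifically "stag kiln") and the modifier is "desert".
Within "stag kiln", the head is "kiln" and the modifier is "stag".
So the structure is [[harbor [market reed]] [desert [stag kiln]]].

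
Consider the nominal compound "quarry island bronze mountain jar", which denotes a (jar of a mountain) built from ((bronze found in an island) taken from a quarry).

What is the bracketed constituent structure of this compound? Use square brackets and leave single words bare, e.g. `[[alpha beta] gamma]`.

Overall it is a kind of jar (specifically "mountain jar"); the modifier is "quarry island bronze".
Within "quarry island bronze", the head is "bronze" (specifically "island bronze") and the modifier is "quarry".
Within "island bronze", the head is "bronze" and the modifier is "island".
Within "mountain jar", the head is "jar" and the modifier is "mountain".
Assembled: [[quarry [island bronze]] [mountain jar]].

[[quarry [island bronze]] [mountain jar]]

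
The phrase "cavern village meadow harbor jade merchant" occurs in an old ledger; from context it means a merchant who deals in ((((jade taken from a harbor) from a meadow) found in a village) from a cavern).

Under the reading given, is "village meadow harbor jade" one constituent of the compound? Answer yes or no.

The paraphrase groups the words so that "village meadow harbor jade" is one unit: it corresponds to a single parenthesized sub-phrase.
The full structure is [[cavern [village [meadow [harbor jade]]]] merchant], in which [village meadow harbor jade] is a constituent.

yes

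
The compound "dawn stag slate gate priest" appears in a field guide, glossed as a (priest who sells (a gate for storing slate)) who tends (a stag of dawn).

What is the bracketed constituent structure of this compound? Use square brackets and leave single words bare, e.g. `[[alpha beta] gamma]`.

Whole compound: head "priest" (specifically "slate gate priest"), modifier "dawn stag".
Inside "dawn stag": head "stag", modifier "dawn".
Inside "slate gate priest": head "priest", modifier "slate gate".
Inside "slate gate": head "gate", modifier "slate".
So the structure is [[dawn stag] [[slate gate] priest]].

[[dawn stag] [[slate gate] priest]]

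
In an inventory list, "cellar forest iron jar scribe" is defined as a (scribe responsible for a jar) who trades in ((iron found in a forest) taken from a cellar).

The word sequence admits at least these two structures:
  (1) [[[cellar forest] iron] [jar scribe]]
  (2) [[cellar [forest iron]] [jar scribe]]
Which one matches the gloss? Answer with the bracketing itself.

The paraphrase's head is the "scribe" part ("jar scribe"); its modifier is "cellar forest iron".
That top-level split, carried through the inner groups, gives [[cellar [forest iron]] [jar scribe]].

[[cellar [forest iron]] [jar scribe]]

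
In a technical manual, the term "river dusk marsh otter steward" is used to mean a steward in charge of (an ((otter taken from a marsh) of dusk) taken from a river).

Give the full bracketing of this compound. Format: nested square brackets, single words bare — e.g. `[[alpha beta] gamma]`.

The outermost head in the paraphrase is "steward", modified by "river dusk marsh otter".
Inside "river dusk marsh otter": head "otter" (specifically "dusk marsh otter"), modifier "river".
Inside "dusk marsh otter": head "otter" (specifically "marsh otter"), modifier "dusk".
Inside "marsh otter": head "otter", modifier "marsh".
Putting it together: [[river [dusk [marsh otter]]] steward].

[[river [dusk [marsh otter]]] steward]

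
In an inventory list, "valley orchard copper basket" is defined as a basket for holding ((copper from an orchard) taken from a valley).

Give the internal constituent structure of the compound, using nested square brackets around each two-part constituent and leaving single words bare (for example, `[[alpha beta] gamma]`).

At the top level: head "basket"; modifier "valley orchard copper".
Within "valley orchard copper", the head is "copper" (specifically "orchard copper") and the modifier is "valley".
Within "orchard copper", the head is "copper" and the modifier is "orchard".
So the structure is [[valley [orchard copper]] basket].

[[valley [orchard copper]] basket]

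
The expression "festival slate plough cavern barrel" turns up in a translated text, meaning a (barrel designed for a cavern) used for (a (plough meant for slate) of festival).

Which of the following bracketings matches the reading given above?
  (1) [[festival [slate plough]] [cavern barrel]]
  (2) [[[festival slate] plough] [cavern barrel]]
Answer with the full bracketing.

[[festival [slate plough]] [cavern barrel]]

The paraphrase's head is the "barrel" part ("cavern barrel"); its modifier is "festival slate plough".
That top-level split, carried through the inner groups, gives [[festival [slate plough]] [cavern barrel]].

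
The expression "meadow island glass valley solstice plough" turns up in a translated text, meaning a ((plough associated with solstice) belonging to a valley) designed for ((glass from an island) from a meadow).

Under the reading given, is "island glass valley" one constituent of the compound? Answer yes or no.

no

The top-level split is [meadow island glass] [valley solstice plough]; the full structure is [[meadow [island glass]] [valley [solstice plough]]].
"island glass valley" straddles a constituent boundary, so it is not a single unit.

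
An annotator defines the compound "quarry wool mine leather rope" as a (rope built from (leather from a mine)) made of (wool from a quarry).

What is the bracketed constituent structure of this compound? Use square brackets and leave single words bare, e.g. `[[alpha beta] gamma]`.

The outermost head in the paraphrase is "rope" (specifically "mine leather rope"), modified by "quarry wool".
Within "quarry wool", the head is "wool" and the modifier is "quarry".
Within "mine leather rope", the head is "rope" and the modifier is "mine leather".
Within "mine leather", the head is "leather" and the modifier is "mine".
So the structure is [[quarry wool] [[mine leather] rope]].

[[quarry wool] [[mine leather] rope]]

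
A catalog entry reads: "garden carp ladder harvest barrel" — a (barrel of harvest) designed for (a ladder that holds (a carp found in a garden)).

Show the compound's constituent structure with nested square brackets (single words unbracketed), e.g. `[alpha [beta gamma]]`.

Whole compound: head "barrel" (specifically "harvest barrel"), modifier "garden carp ladder".
Inside "garden carp ladder": head "ladder", modifier "garden carp".
Inside "garden carp": head "carp", modifier "garden".
Inside "harvest barrel": head "barrel", modifier "harvest".
Assembled: [[[garden carp] ladder] [harvest barrel]].

[[[garden carp] ladder] [harvest barrel]]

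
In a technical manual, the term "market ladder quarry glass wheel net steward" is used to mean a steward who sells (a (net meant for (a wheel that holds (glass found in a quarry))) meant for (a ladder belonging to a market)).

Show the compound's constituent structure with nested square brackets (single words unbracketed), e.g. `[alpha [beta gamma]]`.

Whole compound: head "steward", modifier "market ladder quarry glass wheel net".
Within "market ladder quarry glass wheel net", the head is "net" (specifically "quarry glass wheel net") and the modifier is "market ladder".
Within "market ladder", the head is "ladder" and the modifier is "market".
Within "quarry glass wheel net", the head is "net" and the modifier is "quarry glass wheel".
Within "quarry glass wheel", the head is "wheel" and the modifier is "quarry glass".
Within "quarry glass", the head is "glass" and the modifier is "quarry".
So the structure is [[[market ladder] [[[quarry glass] wheel] net]] steward].

[[[market ladder] [[[quarry glass] wheel] net]] steward]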